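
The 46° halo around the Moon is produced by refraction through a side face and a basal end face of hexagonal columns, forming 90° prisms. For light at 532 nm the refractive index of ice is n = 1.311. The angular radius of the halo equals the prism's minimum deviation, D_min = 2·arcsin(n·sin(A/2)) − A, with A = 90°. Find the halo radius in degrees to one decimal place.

n·sin(A/2) = 1.311 × sin 45° = 1.311 × 0.7071 = 0.9270.
D_min = 2·arcsin(0.9270) − 90° = 2 × 67.974° − 90° = 45.949°.

45.9°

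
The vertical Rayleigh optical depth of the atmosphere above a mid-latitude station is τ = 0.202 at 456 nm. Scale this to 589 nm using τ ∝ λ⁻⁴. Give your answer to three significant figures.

τ(589 nm) = τ(456 nm) × (456/589)⁴ = 0.202 × (0.7742)⁴ = 0.202 × 0.3593 = 0.0726.

0.0726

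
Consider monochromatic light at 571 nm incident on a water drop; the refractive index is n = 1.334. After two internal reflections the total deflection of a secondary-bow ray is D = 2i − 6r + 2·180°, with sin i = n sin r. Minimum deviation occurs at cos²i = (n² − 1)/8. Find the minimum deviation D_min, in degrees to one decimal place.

231.2°

cos²i = (1.77956 − 1)/8 = 0.09744; i = arccos(0.31216) = 71.810°.
sin r = sin 71.810°/1.334 = 0.71217; r = 45.411°.
D_min = 2·71.810° − 6·45.411° + 360° = 231.153°.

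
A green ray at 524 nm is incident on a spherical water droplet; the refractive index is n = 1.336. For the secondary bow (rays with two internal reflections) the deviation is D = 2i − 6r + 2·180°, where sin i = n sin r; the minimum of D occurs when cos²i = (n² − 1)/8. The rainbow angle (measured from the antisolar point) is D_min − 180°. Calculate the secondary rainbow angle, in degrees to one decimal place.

51.7°

cos²i = (1.78490 − 1)/8 = 0.09811; i = arccos(0.31323) = 71.746°.
sin r = sin 71.746°/1.336 = 0.71084; r = 45.303°.
D_min = 2·71.746° − 6·45.303° + 360° = 231.674°.
Rainbow angle = D_min − 180° = 51.674°.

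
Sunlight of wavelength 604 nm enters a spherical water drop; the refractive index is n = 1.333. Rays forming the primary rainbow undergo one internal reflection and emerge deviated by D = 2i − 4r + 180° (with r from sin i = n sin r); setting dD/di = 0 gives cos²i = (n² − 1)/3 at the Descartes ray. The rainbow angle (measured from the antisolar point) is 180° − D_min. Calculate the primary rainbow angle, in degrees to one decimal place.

42.1°

cos²i = (1.77689 − 1)/3 = 0.25896; i = arccos(0.50888) = 59.410°.
sin r = sin 59.410°/1.333 = 0.64579; r = 40.225°.
D_min = 2·59.410° − 4·40.225° + 180° = 137.922°.
Rainbow angle = 180° − D_min = 42.078°.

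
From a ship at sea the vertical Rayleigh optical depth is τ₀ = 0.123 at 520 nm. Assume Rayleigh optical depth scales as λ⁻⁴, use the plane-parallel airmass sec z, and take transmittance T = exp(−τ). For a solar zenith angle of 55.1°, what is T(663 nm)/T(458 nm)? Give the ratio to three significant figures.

Airmass: sec 55.1° = 1.7478.
τ(663 nm) = 0.123 × (520/663)⁴ × 1.7478 = 0.123 × 0.3784 × 1.7478 = 0.0814.
τ(458 nm) = 0.123 × (520/458)⁴ × 1.7478 = 0.123 × 1.6617 × 1.7478 = 0.3572.
T(663)/T(458) = exp(τ_B − τ_A) = exp(0.2759) = 1.3177.

1.32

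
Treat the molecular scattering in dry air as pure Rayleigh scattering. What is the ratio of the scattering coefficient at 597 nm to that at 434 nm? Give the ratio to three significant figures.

0.279

Rayleigh scattering ∝ λ⁻⁴, so the ratio of coefficients is the inverse fourth power of the wavelength ratio.
σ(597)/σ(434) = (434/597)⁴ = (0.7270)⁴ = 0.2793.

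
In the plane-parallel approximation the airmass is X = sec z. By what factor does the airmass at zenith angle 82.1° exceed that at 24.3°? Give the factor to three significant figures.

6.63

X(82.1°)/X(24.3°) = sec 82.1° / sec 24.3° = cos 24.3° / cos 82.1° = 0.9114/0.1374 = 6.6311.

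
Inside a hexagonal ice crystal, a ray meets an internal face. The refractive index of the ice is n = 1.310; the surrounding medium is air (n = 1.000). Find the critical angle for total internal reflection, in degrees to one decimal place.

sin θ_c = n_air / n = 1.000 / 1.310 = 0.7634.
θ_c = arcsin(0.7634) = 49.76°.

49.8°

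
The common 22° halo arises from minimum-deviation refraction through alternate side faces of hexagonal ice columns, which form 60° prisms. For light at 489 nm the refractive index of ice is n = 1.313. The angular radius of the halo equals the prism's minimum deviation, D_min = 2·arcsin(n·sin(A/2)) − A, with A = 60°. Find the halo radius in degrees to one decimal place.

n·sin(A/2) = 1.313 × sin 30° = 1.313 × 0.5000 = 0.6565.
D_min = 2·arcsin(0.6565) − 60° = 2 × 41.033° − 60° = 22.067°.

22.1°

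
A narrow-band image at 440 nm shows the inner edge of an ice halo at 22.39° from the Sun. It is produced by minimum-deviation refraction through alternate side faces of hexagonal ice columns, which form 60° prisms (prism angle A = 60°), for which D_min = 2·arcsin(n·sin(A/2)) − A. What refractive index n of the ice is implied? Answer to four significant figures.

Rearranging: n = sin((D_min + A)/2) / sin(A/2).
(D_min + A)/2 = (22.39° + 60°)/2 = 41.195°.
n = sin 41.195° / sin 30° = 0.6586 / 0.5000 = 1.3172.

1.317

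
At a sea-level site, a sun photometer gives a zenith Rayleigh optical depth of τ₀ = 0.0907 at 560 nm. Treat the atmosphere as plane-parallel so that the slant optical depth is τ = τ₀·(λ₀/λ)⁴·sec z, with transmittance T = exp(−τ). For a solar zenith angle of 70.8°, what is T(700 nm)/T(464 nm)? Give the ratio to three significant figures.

1.60

Airmass: sec 70.8° = 3.0407.
τ(700 nm) = 0.0907 × (560/700)⁴ × 3.0407 = 0.0907 × 0.4096 × 3.0407 = 0.1130.
τ(464 nm) = 0.0907 × (560/464)⁴ × 3.0407 = 0.0907 × 2.1217 × 3.0407 = 0.5852.
T(700)/T(464) = exp(τ_B − τ_A) = exp(0.4722) = 1.6035.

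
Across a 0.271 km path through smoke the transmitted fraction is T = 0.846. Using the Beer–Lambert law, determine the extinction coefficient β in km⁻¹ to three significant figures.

Beer–Lambert: T = exp(−βL) ⇒ β = −ln(T)/L = −ln(0.846)/0.271 = 0.1672/0.271 = 0.6171 km⁻¹.

0.617 km⁻¹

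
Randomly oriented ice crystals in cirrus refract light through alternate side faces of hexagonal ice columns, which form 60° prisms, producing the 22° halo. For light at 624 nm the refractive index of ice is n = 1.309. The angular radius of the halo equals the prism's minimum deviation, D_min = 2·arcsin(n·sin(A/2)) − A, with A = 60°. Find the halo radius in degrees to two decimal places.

n·sin(A/2) = 1.309 × sin 30° = 1.309 × 0.5000 = 0.6545.
D_min = 2·arcsin(0.6545) − 60° = 2 × 40.882° − 60° = 21.763°.

21.76°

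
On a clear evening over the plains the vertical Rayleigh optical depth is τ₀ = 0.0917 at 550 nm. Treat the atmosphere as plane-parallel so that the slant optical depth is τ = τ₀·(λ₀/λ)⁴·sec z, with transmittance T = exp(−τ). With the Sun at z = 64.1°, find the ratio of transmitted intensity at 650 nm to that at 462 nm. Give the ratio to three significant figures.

Airmass: sec 64.1° = 2.2894.
τ(650 nm) = 0.0917 × (550/650)⁴ × 2.2894 = 0.0917 × 0.5126 × 2.2894 = 0.1076.
τ(462 nm) = 0.0917 × (550/462)⁴ × 2.2894 = 0.0917 × 2.0086 × 2.2894 = 0.4217.
T(650)/T(462) = exp(τ_B − τ_A) = exp(0.3140) = 1.3690.

1.37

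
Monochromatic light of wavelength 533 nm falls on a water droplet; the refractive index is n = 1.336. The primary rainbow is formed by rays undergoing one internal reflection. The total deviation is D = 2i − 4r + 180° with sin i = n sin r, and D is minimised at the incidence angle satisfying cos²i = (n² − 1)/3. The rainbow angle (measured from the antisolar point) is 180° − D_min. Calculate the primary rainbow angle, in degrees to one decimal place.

cos²i = (1.78490 − 1)/3 = 0.26163; i = arccos(0.51150) = 59.236°.
sin r = sin 59.236°/1.336 = 0.64318; r = 40.029°.
D_min = 2·59.236° − 4·40.029° + 180° = 138.356°.
Rainbow angle = 180° − D_min = 41.644°.

41.6°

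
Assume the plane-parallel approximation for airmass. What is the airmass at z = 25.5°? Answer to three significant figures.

X = sec z = 1/cos 25.5° = 1/0.9026 = 1.1079.

1.11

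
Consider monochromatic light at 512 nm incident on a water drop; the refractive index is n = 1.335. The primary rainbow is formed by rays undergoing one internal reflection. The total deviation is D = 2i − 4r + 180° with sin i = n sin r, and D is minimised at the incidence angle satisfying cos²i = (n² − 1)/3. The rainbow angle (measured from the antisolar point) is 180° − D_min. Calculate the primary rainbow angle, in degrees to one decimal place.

41.8°

cos²i = (1.78222 − 1)/3 = 0.26074; i = arccos(0.51063) = 59.294°.
sin r = sin 59.294°/1.335 = 0.64405; r = 40.094°.
D_min = 2·59.294° − 4·40.094° + 180° = 138.212°.
Rainbow angle = 180° − D_min = 41.788°.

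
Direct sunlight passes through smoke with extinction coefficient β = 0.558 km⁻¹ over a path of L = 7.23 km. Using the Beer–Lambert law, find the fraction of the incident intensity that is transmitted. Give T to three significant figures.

τ = β·L = 0.558 × 7.23 = 4.0343.
T = exp(−4.0343) = 0.0177.

0.0177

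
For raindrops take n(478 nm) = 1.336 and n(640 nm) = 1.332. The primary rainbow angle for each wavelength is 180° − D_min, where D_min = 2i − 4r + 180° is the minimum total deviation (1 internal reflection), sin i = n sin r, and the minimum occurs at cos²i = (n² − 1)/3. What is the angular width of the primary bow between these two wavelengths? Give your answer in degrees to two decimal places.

0.58°

At 478 nm (n = 1.336): cos²i = 0.26163 → i = 59.236°, r = 40.029°, D_min = 138.356°, rainbow angle = 41.644°.
At 640 nm (n = 1.332): cos²i = 0.25807 → i = 59.469°, r = 40.290°, D_min = 137.776°, rainbow angle = 42.224°.
Angular width = |41.644° − 42.224°| = 0.580°.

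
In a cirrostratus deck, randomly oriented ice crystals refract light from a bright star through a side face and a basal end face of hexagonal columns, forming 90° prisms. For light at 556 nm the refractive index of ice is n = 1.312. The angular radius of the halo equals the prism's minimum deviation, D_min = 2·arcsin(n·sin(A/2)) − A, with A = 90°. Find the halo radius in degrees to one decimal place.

n·sin(A/2) = 1.312 × sin 45° = 1.312 × 0.7071 = 0.9277.
D_min = 2·arcsin(0.9277) − 90° = 2 × 68.083° − 90° = 46.166°.

46.2°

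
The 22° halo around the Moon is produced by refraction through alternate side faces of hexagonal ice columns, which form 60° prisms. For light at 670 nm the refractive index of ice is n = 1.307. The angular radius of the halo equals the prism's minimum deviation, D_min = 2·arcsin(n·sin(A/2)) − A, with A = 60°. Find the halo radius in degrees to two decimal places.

n·sin(A/2) = 1.307 × sin 30° = 1.307 × 0.5000 = 0.6535.
D_min = 2·arcsin(0.6535) − 60° = 2 × 40.806° − 60° = 21.612°.

21.61°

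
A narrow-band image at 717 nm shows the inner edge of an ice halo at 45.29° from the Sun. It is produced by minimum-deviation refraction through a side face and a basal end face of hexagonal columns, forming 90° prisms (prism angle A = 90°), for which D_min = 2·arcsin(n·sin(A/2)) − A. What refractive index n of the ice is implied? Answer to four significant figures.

Rearranging: n = sin((D_min + A)/2) / sin(A/2).
(D_min + A)/2 = (45.29° + 90°)/2 = 67.645°.
n = sin 67.645° / sin 45° = 0.9248 / 0.7071 = 1.3079.

1.308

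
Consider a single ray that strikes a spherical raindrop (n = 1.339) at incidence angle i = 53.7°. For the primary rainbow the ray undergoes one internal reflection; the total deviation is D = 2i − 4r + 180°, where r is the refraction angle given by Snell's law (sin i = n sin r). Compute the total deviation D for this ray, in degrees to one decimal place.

139.4°

sin r = sin 53.7° / 1.339 = 0.8059/1.339 = 0.6019; r = 37.01°.
D = 2·53.7° − 4·37.01° + 180° = 107.40° − 148.02° + 180° = 139.38°.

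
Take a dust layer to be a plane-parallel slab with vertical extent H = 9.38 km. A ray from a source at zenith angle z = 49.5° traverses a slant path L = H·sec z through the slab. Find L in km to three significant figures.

14.4 km

sec z = 1/cos 49.5° = 1.5398.
L = 9.38 × 1.5398 = 14.443 km.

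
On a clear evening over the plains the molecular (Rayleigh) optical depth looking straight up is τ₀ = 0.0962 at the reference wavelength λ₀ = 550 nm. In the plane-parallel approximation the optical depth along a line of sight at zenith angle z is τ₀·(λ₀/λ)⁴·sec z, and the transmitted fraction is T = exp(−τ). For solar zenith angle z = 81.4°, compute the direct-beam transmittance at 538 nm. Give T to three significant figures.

sec 81.4° = 6.6874.
τ = 0.0962 × (550/538)⁴ × 6.6874 = 0.0962 × 1.0922 × 6.6874 = 0.7027.
T = exp(−0.7027) = 0.4953.

0.495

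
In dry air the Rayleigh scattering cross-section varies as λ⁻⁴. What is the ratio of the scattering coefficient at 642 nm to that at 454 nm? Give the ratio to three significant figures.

0.250

Rayleigh scattering ∝ λ⁻⁴, so the ratio of coefficients is the inverse fourth power of the wavelength ratio.
σ(642)/σ(454) = (454/642)⁴ = (0.7072)⁴ = 0.2501.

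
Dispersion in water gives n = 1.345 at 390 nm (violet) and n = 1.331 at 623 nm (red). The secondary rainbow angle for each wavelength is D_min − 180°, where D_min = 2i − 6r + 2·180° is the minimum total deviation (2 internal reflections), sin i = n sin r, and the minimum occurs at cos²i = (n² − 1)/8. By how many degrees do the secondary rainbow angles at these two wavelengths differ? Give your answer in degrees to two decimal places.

At 390 nm (n = 1.345): cos²i = 0.10113 → i = 71.458°, r = 44.821°, D_min = 233.987°, rainbow angle = 53.987°.
At 623 nm (n = 1.331): cos²i = 0.09645 → i = 71.907°, r = 45.575°, D_min = 230.365°, rainbow angle = 50.365°.
Angular width = |53.987° − 50.365°| = 3.622°.

3.62°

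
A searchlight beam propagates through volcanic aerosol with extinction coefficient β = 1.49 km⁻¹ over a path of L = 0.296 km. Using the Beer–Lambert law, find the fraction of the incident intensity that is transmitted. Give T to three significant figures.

0.643

τ = β·L = 1.49 × 0.296 = 0.4410.
T = exp(−0.4410) = 0.6434.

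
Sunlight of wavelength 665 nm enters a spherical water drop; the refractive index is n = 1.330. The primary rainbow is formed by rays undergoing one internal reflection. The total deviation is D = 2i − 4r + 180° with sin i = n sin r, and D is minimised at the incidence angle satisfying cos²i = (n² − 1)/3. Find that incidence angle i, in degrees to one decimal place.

59.6°

cos²i = (1.330² − 1)/3 = (1.76890 − 1)/3 = 0.25630.
cos i = 0.50626, so i = 59.585°.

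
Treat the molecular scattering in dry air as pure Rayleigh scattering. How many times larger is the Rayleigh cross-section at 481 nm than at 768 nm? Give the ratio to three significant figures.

6.50

Rayleigh scattering ∝ λ⁻⁴, so the ratio of coefficients is the inverse fourth power of the wavelength ratio.
σ(481)/σ(768) = (768/481)⁴ = (1.5967)⁴ = 6.499.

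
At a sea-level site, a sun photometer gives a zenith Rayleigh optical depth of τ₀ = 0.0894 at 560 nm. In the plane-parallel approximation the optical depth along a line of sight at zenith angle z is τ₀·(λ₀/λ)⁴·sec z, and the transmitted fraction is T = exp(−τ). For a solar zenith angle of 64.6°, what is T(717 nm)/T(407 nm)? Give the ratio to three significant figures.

Airmass: sec 64.6° = 2.3314.
τ(717 nm) = 0.0894 × (560/717)⁴ × 2.3314 = 0.0894 × 0.3721 × 2.3314 = 0.0776.
τ(407 nm) = 0.0894 × (560/407)⁴ × 2.3314 = 0.0894 × 3.5841 × 2.3314 = 0.7470.
T(717)/T(407) = exp(τ_B − τ_A) = exp(0.6694) = 1.9531.

1.95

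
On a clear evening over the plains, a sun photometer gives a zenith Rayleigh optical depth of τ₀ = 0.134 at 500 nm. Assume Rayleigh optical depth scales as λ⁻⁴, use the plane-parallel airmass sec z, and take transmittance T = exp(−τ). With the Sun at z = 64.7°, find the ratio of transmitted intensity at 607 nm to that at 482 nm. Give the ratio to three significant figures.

1.24

Airmass: sec 64.7° = 2.3400.
τ(607 nm) = 0.134 × (500/607)⁴ × 2.3400 = 0.134 × 0.4604 × 2.3400 = 0.1444.
τ(482 nm) = 0.134 × (500/482)⁴ × 2.3400 = 0.134 × 1.1580 × 2.3400 = 0.3631.
T(607)/T(482) = exp(τ_B − τ_A) = exp(0.2187) = 1.2445.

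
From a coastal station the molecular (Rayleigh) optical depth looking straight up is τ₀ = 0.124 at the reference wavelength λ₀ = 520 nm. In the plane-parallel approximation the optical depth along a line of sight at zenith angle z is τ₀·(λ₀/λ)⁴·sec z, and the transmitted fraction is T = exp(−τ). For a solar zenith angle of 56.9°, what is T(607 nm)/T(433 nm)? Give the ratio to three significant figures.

1.42

Airmass: sec 56.9° = 1.8312.
τ(607 nm) = 0.124 × (520/607)⁴ × 1.8312 = 0.124 × 0.5386 × 1.8312 = 0.1223.
τ(433 nm) = 0.124 × (520/433)⁴ × 1.8312 = 0.124 × 2.0800 × 1.8312 = 0.4723.
T(607)/T(433) = exp(τ_B − τ_A) = exp(0.3500) = 1.4191.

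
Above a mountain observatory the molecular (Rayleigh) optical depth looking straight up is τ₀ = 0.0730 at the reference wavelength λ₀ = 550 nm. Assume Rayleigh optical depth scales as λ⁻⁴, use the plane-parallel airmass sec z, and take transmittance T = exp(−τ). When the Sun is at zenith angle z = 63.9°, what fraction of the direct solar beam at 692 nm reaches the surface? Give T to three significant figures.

0.936

sec 63.9° = 2.2730.
τ = 0.0730 × (550/692)⁴ × 2.2730 = 0.0730 × 0.3990 × 2.2730 = 0.0662.
T = exp(−0.0662) = 0.9359.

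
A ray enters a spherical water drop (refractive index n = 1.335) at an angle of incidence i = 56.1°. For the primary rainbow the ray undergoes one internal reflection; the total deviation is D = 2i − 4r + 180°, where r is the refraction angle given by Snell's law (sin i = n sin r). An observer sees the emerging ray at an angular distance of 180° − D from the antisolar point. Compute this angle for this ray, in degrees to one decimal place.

41.6°

sin r = sin 56.1° / 1.335 = 0.8300/1.335 = 0.6217; r = 38.44°.
D = 2·56.1° − 4·38.44° + 180° = 112.20° − 153.77° + 180° = 138.43°.
Angle from antisolar point = 180° − D = 41.57°.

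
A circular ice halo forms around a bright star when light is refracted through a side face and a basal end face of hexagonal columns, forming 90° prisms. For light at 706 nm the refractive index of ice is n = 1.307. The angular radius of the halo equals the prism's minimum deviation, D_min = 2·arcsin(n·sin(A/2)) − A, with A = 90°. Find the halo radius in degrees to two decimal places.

45.09°

n·sin(A/2) = 1.307 × sin 45° = 1.307 × 0.7071 = 0.9242.
D_min = 2·arcsin(0.9242) − 90° = 2 × 67.546° − 90° = 45.093°.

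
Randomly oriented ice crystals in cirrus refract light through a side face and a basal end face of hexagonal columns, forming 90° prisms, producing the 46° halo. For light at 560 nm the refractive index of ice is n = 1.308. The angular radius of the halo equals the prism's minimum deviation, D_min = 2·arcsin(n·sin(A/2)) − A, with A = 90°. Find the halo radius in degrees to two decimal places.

n·sin(A/2) = 1.308 × sin 45° = 1.308 × 0.7071 = 0.9249.
D_min = 2·arcsin(0.9249) − 90° = 2 × 67.653° − 90° = 45.305°.

45.31°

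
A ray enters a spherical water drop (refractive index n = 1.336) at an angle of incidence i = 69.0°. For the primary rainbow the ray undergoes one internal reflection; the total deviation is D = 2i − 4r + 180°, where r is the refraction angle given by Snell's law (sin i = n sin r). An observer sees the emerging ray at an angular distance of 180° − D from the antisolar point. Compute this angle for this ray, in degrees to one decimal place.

39.3°

sin r = sin 69.0° / 1.336 = 0.9336/1.336 = 0.6988; r = 44.33°.
D = 2·69.0° − 4·44.33° + 180° = 138.00° − 177.32° + 180° = 140.68°.
Angle from antisolar point = 180° − D = 39.32°.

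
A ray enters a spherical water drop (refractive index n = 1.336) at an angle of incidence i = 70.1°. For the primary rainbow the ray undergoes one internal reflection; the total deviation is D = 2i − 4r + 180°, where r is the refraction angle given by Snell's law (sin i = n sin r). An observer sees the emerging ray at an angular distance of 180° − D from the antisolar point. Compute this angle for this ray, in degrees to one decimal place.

38.7°

sin r = sin 70.1° / 1.336 = 0.9403/1.336 = 0.7038; r = 44.73°.
D = 2·70.1° − 4·44.73° + 180° = 140.20° − 178.93° + 180° = 141.27°.
Angle from antisolar point = 180° − D = 38.73°.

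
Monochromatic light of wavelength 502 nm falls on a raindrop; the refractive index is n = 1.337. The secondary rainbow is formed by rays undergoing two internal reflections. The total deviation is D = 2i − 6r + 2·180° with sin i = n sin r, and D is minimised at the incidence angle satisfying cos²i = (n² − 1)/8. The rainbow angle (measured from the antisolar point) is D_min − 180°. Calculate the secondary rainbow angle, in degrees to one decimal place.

cos²i = (1.78757 − 1)/8 = 0.09845; i = arccos(0.31376) = 71.714°.
sin r = sin 71.714°/1.337 = 0.71017; r = 45.249°.
D_min = 2·71.714° − 6·45.249° + 360° = 231.934°.
Rainbow angle = D_min − 180° = 51.934°.

51.9°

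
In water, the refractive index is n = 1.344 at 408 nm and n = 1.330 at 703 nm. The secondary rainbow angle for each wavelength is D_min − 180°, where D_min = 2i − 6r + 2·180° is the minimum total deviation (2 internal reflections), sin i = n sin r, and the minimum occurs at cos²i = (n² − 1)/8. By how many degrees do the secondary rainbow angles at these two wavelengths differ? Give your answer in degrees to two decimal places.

At 408 nm (n = 1.344): cos²i = 0.10079 → i = 71.490°, r = 44.874°, D_min = 233.733°, rainbow angle = 53.733°.
At 703 nm (n = 1.330): cos²i = 0.09611 → i = 71.940°, r = 45.630°, D_min = 230.101°, rainbow angle = 50.101°.
Angular width = |53.733° − 50.101°| = 3.632°.

3.63°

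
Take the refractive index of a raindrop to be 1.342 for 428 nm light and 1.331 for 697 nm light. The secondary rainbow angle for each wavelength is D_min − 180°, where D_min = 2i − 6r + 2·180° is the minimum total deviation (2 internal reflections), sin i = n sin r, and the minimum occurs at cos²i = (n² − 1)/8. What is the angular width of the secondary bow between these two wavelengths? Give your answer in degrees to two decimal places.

At 428 nm (n = 1.342): cos²i = 0.10012 → i = 71.554°, r = 44.981°, D_min = 233.222°, rainbow angle = 53.222°.
At 697 nm (n = 1.331): cos²i = 0.09645 → i = 71.907°, r = 45.575°, D_min = 230.365°, rainbow angle = 50.365°.
Angular width = |53.222° − 50.365°| = 2.857°.

2.86°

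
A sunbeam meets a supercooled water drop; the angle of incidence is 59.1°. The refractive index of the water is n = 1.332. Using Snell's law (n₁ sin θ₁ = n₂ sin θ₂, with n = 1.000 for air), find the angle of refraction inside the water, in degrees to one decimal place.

40.1°

Snell: sin θ_r = sin θ_i / n = sin 59.1° / 1.332 = 0.8581 / 1.332 = 0.6442.
θ_r = arcsin(0.6442) = 40.11°.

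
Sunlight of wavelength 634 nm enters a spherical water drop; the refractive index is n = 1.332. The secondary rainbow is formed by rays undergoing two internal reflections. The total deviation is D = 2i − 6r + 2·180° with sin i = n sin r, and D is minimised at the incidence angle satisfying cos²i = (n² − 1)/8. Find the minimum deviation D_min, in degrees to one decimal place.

230.6°

cos²i = (1.77422 − 1)/8 = 0.09678; i = arccos(0.31109) = 71.875°.
sin r = sin 71.875°/1.332 = 0.71350; r = 45.520°.
D_min = 2·71.875° − 6·45.520° + 360° = 230.628°.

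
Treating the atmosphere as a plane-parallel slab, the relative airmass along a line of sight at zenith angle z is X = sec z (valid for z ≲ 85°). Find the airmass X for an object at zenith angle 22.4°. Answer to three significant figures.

1.08

X = sec z = 1/cos 22.4° = 1/0.9245 = 1.0816.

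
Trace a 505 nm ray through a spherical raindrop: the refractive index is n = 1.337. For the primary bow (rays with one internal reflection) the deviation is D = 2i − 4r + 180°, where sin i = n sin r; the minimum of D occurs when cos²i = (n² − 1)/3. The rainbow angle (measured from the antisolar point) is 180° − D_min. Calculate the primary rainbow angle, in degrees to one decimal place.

cos²i = (1.78757 − 1)/3 = 0.26252; i = arccos(0.51237) = 59.178°.
sin r = sin 59.178°/1.337 = 0.64231; r = 39.964°.
D_min = 2·59.178° − 4·39.964° + 180° = 138.500°.
Rainbow angle = 180° − D_min = 41.500°.

41.5°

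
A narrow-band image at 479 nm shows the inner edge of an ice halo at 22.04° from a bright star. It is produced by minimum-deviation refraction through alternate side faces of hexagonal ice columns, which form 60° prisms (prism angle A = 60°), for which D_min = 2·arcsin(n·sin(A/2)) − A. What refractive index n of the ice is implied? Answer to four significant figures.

1.313

Rearranging: n = sin((D_min + A)/2) / sin(A/2).
(D_min + A)/2 = (22.04° + 60°)/2 = 41.020°.
n = sin 41.020° / sin 30° = 0.6563 / 0.5000 = 1.3126.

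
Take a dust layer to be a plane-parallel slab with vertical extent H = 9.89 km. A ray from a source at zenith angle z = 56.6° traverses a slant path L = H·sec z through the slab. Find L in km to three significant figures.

sec z = 1/cos 56.6° = 1.8166.
L = 9.89 × 1.8166 = 17.966 km.

18.0 km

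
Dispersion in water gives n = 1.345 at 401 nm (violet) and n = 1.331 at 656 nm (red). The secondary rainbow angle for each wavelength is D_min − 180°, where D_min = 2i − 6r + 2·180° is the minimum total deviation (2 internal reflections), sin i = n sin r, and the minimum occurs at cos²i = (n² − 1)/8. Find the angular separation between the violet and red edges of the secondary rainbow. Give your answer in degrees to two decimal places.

3.62°

At 401 nm (n = 1.345): cos²i = 0.10113 → i = 71.458°, r = 44.821°, D_min = 233.987°, rainbow angle = 53.987°.
At 656 nm (n = 1.331): cos²i = 0.09645 → i = 71.907°, r = 45.575°, D_min = 230.365°, rainbow angle = 50.365°.
Angular width = |53.987° − 50.365°| = 3.622°.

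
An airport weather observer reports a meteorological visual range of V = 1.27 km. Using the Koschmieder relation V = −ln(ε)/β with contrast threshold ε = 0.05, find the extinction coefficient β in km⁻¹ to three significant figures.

2.36 km⁻¹

β = −ln(0.05) / V = 2.996 / 1.27 = 2.3588 km⁻¹.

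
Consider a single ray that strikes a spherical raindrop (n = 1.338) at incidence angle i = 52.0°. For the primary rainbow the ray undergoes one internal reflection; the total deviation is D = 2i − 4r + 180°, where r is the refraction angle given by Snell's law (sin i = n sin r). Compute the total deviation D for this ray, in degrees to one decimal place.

sin r = sin 52.0° / 1.338 = 0.7880/1.338 = 0.5889; r = 36.08°.
D = 2·52.0° − 4·36.08° + 180° = 104.00° − 144.33° + 180° = 139.67°.

139.7°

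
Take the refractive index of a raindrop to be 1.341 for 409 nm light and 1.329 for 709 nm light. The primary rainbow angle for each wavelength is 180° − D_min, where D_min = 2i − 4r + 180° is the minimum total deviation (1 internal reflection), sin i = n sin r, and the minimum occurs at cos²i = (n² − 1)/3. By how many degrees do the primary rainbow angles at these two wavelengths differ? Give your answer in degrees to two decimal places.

At 409 nm (n = 1.341): cos²i = 0.26609 → i = 58.946°, r = 39.705°, D_min = 139.071°, rainbow angle = 40.929°.
At 709 nm (n = 1.329): cos²i = 0.25541 → i = 59.643°, r = 40.487°, D_min = 137.337°, rainbow angle = 42.663°.
Angular width = |40.929° − 42.663°| = 1.735°.

1.73°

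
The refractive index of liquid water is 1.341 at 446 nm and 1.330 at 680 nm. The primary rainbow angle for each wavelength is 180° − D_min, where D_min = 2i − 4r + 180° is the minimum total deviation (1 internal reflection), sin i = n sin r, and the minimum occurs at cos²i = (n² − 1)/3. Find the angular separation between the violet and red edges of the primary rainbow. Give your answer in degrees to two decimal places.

At 446 nm (n = 1.341): cos²i = 0.26609 → i = 58.946°, r = 39.705°, D_min = 139.071°, rainbow angle = 40.929°.
At 680 nm (n = 1.330): cos²i = 0.25630 → i = 59.585°, r = 40.422°, D_min = 137.484°, rainbow angle = 42.516°.
Angular width = |40.929° − 42.516°| = 1.588°.

1.59°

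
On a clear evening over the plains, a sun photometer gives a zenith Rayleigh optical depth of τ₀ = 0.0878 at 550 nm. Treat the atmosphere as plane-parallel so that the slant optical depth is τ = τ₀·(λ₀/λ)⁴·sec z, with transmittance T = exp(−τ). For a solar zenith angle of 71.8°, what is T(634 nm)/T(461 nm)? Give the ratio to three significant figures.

Airmass: sec 71.8° = 3.2017.
τ(634 nm) = 0.0878 × (550/634)⁴ × 3.2017 = 0.0878 × 0.5664 × 3.2017 = 0.1592.
τ(461 nm) = 0.0878 × (550/461)⁴ × 3.2017 = 0.0878 × 2.0260 × 3.2017 = 0.5695.
T(634)/T(461) = exp(τ_B − τ_A) = exp(0.4103) = 1.5073.

1.51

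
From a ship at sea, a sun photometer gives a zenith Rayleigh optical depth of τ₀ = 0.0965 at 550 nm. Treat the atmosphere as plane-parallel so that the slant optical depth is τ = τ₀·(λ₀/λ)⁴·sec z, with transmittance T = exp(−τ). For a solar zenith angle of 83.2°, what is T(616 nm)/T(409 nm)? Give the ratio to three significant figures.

Airmass: sec 83.2° = 8.4457.
τ(616 nm) = 0.0965 × (550/616)⁴ × 8.4457 = 0.0965 × 0.6355 × 8.4457 = 0.5180.
τ(409 nm) = 0.0965 × (550/409)⁴ × 8.4457 = 0.0965 × 3.2701 × 8.4457 = 2.6651.
T(616)/T(409) = exp(τ_B − τ_A) = exp(2.1472) = 8.5607.

8.56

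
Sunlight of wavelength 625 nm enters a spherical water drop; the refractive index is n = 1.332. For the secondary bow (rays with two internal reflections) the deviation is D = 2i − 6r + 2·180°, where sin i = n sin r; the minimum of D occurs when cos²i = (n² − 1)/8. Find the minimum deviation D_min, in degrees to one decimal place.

cos²i = (1.77422 − 1)/8 = 0.09678; i = arccos(0.31109) = 71.875°.
sin r = sin 71.875°/1.332 = 0.71350; r = 45.520°.
D_min = 2·71.875° − 6·45.520° + 360° = 230.628°.

230.6°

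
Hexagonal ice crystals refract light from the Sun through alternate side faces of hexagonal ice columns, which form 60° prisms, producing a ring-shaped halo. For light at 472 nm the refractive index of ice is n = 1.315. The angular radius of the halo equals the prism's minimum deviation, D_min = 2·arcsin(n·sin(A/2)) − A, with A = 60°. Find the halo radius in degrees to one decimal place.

22.2°

n·sin(A/2) = 1.315 × sin 30° = 1.315 × 0.5000 = 0.6575.
D_min = 2·arcsin(0.6575) − 60° = 2 × 41.109° − 60° = 22.219°.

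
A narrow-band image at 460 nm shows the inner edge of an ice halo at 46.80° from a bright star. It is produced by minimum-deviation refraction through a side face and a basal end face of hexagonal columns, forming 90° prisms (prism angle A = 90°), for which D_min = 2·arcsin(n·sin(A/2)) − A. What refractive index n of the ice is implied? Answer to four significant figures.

Rearranging: n = sin((D_min + A)/2) / sin(A/2).
(D_min + A)/2 = (46.80° + 90°)/2 = 68.400°.
n = sin 68.400° / sin 45° = 0.9298 / 0.7071 = 1.3149.

1.315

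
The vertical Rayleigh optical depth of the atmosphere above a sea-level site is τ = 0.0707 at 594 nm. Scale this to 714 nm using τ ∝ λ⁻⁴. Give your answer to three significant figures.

τ(714 nm) = τ(594 nm) × (594/714)⁴ = 0.0707 × (0.8319)⁴ = 0.0707 × 0.4790 = 0.0339.

0.0339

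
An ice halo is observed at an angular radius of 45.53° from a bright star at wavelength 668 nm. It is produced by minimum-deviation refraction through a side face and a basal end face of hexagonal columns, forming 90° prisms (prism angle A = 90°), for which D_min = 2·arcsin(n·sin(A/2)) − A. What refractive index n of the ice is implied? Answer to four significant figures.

Rearranging: n = sin((D_min + A)/2) / sin(A/2).
(D_min + A)/2 = (45.53° + 90°)/2 = 67.765°.
n = sin 67.765° / sin 45° = 0.9256 / 0.7071 = 1.3091.

1.309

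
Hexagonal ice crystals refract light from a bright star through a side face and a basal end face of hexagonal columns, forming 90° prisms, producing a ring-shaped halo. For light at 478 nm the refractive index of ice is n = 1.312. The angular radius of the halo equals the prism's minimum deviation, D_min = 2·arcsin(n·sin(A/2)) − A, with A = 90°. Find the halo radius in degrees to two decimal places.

46.17°

n·sin(A/2) = 1.312 × sin 45° = 1.312 × 0.7071 = 0.9277.
D_min = 2·arcsin(0.9277) − 90° = 2 × 68.083° − 90° = 46.166°.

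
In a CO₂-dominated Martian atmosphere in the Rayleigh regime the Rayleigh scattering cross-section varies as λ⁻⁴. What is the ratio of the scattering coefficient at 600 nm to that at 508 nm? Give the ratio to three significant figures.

Rayleigh scattering ∝ λ⁻⁴, so the ratio of coefficients is the inverse fourth power of the wavelength ratio.
σ(600)/σ(508) = (508/600)⁴ = (0.8467)⁴ = 0.5139.

0.514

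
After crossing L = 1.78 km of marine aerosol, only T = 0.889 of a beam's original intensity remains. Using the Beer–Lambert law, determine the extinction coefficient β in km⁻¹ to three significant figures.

Beer–Lambert: T = exp(−βL) ⇒ β = −ln(T)/L = −ln(0.889)/1.78 = 0.1177/1.78 = 0.0661 km⁻¹.

0.0661 km⁻¹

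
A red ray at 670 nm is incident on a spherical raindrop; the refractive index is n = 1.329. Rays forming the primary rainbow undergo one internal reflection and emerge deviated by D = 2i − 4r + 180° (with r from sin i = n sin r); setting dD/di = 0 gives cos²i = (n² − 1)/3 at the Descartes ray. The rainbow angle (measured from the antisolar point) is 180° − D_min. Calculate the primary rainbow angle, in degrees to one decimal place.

cos²i = (1.76624 − 1)/3 = 0.25541; i = arccos(0.50538) = 59.643°.
sin r = sin 59.643°/1.329 = 0.64928; r = 40.487°.
D_min = 2·59.643° − 4·40.487° + 180° = 137.337°.
Rainbow angle = 180° − D_min = 42.663°.

42.7°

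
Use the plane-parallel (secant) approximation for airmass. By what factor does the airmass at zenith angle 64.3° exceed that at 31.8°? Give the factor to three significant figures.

1.96

X(64.3°)/X(31.8°) = sec 64.3° / sec 31.8° = cos 31.8° / cos 64.3° = 0.8499/0.4337 = 1.9598.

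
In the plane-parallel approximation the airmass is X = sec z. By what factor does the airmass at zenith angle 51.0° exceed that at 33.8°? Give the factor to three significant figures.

X(51.0°)/X(33.8°) = sec 51.0° / sec 33.8° = cos 33.8° / cos 51.0° = 0.8310/0.6293 = 1.3204.

1.32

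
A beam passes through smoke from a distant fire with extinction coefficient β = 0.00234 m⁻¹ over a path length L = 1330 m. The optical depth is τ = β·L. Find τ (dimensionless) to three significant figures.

3.11

τ = β·L = 0.00234 × 1330 = 3.1122.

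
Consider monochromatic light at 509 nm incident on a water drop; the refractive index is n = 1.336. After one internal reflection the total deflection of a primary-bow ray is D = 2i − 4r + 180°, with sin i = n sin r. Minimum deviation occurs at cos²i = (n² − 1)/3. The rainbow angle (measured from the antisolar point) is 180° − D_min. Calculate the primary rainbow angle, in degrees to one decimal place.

cos²i = (1.78490 − 1)/3 = 0.26163; i = arccos(0.51150) = 59.236°.
sin r = sin 59.236°/1.336 = 0.64318; r = 40.029°.
D_min = 2·59.236° − 4·40.029° + 180° = 138.356°.
Rainbow angle = 180° − D_min = 41.644°.

41.6°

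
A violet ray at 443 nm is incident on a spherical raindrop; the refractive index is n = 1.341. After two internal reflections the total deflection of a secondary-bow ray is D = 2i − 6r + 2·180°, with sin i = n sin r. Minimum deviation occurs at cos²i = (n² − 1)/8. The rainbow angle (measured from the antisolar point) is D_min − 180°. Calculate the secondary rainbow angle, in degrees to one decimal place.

53.0°

cos²i = (1.79828 − 1)/8 = 0.09979; i = arccos(0.31589) = 71.586°.
sin r = sin 71.586°/1.341 = 0.70753; r = 45.034°.
D_min = 2·71.586° − 6·45.034° + 360° = 232.966°.
Rainbow angle = D_min − 180° = 52.966°.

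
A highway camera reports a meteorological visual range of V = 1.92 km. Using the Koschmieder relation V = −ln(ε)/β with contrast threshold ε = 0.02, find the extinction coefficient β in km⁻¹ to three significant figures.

β = −ln(0.02) / V = 3.912 / 1.92 = 2.0375 km⁻¹.

2.04 km⁻¹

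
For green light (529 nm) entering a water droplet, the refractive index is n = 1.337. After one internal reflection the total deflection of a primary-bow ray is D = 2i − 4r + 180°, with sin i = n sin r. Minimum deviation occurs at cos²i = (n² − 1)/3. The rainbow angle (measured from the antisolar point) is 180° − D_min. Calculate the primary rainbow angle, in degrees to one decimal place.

41.5°

cos²i = (1.78757 − 1)/3 = 0.26252; i = arccos(0.51237) = 59.178°.
sin r = sin 59.178°/1.337 = 0.64231; r = 39.964°.
D_min = 2·59.178° − 4·39.964° + 180° = 138.500°.
Rainbow angle = 180° − D_min = 41.500°.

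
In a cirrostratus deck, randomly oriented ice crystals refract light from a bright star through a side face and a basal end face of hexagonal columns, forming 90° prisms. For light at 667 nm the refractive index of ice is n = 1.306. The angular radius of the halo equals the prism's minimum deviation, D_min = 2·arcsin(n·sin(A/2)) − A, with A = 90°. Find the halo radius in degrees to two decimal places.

n·sin(A/2) = 1.306 × sin 45° = 1.306 × 0.7071 = 0.9235.
D_min = 2·arcsin(0.9235) − 90° = 2 × 67.440° − 90° = 44.881°.

44.88°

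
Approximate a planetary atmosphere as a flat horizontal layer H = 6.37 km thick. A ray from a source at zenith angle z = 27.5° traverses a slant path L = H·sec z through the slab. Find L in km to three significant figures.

sec z = 1/cos 27.5° = 1.1274.
L = 6.37 × 1.1274 = 7.181 km.

7.18 km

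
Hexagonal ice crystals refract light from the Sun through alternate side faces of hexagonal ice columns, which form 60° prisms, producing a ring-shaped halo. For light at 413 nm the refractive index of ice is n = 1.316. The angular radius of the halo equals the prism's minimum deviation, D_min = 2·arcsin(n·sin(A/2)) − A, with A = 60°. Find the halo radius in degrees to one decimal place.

n·sin(A/2) = 1.316 × sin 30° = 1.316 × 0.5000 = 0.6580.
D_min = 2·arcsin(0.6580) − 60° = 2 × 41.148° − 60° = 22.295°.

22.3°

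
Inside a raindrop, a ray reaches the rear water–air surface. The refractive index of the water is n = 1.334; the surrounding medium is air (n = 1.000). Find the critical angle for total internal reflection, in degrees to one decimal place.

48.6°

sin θ_c = n_air / n = 1.000 / 1.334 = 0.7496.
θ_c = arcsin(0.7496) = 48.56°.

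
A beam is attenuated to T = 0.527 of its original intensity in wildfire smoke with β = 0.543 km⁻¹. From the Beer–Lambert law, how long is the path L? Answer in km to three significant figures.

1.18 km

Beer–Lambert: T = exp(−βL) ⇒ L = −ln(T)/β = −ln(0.527)/0.543 = 0.6406/0.543 = 1.18 km.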